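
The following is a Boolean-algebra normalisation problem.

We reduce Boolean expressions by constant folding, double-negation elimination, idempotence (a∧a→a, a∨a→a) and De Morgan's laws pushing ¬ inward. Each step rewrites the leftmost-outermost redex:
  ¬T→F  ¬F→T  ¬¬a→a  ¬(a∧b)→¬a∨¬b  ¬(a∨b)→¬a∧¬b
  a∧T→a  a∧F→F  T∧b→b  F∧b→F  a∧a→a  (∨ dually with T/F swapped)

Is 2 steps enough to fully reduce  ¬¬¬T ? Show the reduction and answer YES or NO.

Answer: YES — reaches normal form F in 2 ≤ 2 steps

Derivation:
  start: ¬¬¬T
  →1  ¬T
  →2  F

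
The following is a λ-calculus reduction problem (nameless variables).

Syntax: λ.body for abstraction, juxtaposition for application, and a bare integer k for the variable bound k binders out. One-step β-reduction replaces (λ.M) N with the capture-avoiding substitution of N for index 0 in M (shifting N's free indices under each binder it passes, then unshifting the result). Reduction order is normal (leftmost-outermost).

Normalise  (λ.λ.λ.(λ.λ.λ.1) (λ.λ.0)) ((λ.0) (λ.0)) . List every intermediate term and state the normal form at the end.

Answer: normal form = λ.λ.λ.λ.1  (in 2 steps)

Derivation:
  start: (λ.λ.λ.(λ.λ.λ.1) (λ.λ.0)) ((λ.0) (λ.0))
  step 1: λ.λ.(λ.λ.λ.1) (λ.λ.0)
  step 2: λ.λ.λ.λ.1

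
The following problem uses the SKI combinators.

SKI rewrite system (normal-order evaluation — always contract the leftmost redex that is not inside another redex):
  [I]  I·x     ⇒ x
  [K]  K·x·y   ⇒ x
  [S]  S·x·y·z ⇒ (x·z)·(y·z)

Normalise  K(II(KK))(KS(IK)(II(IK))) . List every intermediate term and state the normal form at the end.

Answer: normal form = KK  (in 3 steps)

Derivation:
  start: K(II(KK))(KS(IK)(II(IK)))
  →1  II(KK)
  →2  I(KK)
  →3  KK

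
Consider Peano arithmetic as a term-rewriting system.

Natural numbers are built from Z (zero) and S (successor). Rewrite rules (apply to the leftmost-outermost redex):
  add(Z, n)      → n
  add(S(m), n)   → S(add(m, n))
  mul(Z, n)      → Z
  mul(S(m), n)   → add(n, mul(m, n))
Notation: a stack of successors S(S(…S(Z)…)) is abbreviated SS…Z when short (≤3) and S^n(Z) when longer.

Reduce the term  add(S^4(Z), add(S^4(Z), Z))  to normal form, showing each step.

  start: add(S^4(Z), add(S^4(Z), Z))
  step 1: S(add(SSSZ, add(S^4(Z), Z)))
  step 2: S(S(add(SSZ, add(S^4(Z), Z))))
  step 3: S(S(S(add(SZ, add(S^4(Z), Z)))))
  step 4: S(S(S(S(add(Z, add(S^4(Z), Z))))))
  step 5: S(S(S(S(add(S^4(Z), Z)))))
  step 6: S(S(S(S(S(add(SSSZ, Z))))))
  step 7: S(S(S(S(S(S(add(SSZ, Z)))))))
  step 8: S(S(S(S(S(S(S(add(SZ, Z))))))))
  step 9: S(S(S(S(S(S(S(S(add(Z, Z)))))))))
  step 10: S^8(Z)

Answer: normal form = S^8(Z)  (in 10 steps)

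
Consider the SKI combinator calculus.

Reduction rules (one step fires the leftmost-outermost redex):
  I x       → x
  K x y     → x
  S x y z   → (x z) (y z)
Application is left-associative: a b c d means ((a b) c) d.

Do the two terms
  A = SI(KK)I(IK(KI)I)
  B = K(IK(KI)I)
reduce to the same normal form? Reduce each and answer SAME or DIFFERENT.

Answer: SAME — A ⇓ K(KI), B ⇓ K(KI)

Reduction:
Term A:
  start: SI(KK)I(IK(KI)I)
  step 1: II(KKI)(IK(KI)I)
  step 2: I(KKI)(IK(KI)I)
  step 3: KKI(IK(KI)I)
  step 4: K(IK(KI)I)
  step 5: K(K(KI)I)
  step 6: K(KI)

Term B:
  start: K(IK(KI)I)
  step 1: K(K(KI)I)
  step 2: K(KI)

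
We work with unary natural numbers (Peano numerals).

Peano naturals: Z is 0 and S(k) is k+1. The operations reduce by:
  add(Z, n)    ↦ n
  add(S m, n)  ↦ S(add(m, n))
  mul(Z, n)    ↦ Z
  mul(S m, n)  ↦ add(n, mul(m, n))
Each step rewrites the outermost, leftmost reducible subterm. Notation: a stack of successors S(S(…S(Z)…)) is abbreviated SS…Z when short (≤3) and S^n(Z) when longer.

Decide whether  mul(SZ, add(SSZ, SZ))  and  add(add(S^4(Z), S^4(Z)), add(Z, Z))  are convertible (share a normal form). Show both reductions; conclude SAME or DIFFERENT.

Term A:
  start: mul(SZ, add(SSZ, SZ))
  →1  add(add(SSZ, SZ), mul(Z, add(SSZ, SZ)))
  →2  add(S(add(SZ, SZ)), mul(Z, add(SSZ, SZ)))
  →3  S(add(add(SZ, SZ), mul(Z, add(SSZ, SZ))))
  →4  S(add(S(add(Z, SZ)), mul(Z, add(SSZ, SZ))))
  →5  S(S(add(add(Z, SZ), mul(Z, add(SSZ, SZ)))))
  →6  S(S(add(SZ, mul(Z, add(SSZ, SZ)))))
  →7  S(S(S(add(Z, mul(Z, add(SSZ, SZ))))))
  →8  S(S(S(mul(Z, add(SSZ, SZ)))))
  →9  SSSZ

Term B:
  start: add(add(S^4(Z), S^4(Z)), add(Z, Z))
  →1  add(S(add(SSSZ, S^4(Z))), add(Z, Z))
  →2  S(add(add(SSSZ, S^4(Z)), add(Z, Z)))
  →3  S(add(S(add(SSZ, S^4(Z))), add(Z, Z)))
  →4  S(S(add(add(SSZ, S^4(Z)), add(Z, Z))))
  →5  S(S(add(S(add(SZ, S^4(Z))), add(Z, Z))))
  →6  S(S(S(add(add(SZ, S^4(Z)), add(Z, Z)))))
  →7  S(S(S(add(S(add(Z, S^4(Z))), add(Z, Z)))))
  →8  S(S(S(S(add(add(Z, S^4(Z)), add(Z, Z))))))
  →9  S(S(S(S(add(S^4(Z), add(Z, Z))))))
  →10  S(S(S(S(S(add(SSSZ, add(Z, Z)))))))
  →11  S(S(S(S(S(S(add(SSZ, add(Z, Z))))))))
  →12  S(S(S(S(S(S(S(add(SZ, add(Z, Z)))))))))
  →13  S(S(S(S(S(S(S(S(add(Z, add(Z, Z))))))))))
  →14  S(S(S(S(S(S(S(S(add(Z, Z)))))))))
  →15  S^8(Z)

Answer: DIFFERENT — A ⇓ SSSZ, B ⇓ S^8(Z)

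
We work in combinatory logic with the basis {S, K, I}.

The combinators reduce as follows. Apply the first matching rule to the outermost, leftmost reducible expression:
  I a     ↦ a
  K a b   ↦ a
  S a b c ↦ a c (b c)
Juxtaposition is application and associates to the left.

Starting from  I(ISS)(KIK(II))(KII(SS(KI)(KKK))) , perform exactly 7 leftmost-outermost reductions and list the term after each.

Answer: after 7 steps: S(SK(KI(KKK)))(KIK(II)(KII(SS(KI)(KKK))))

Working:
  start: I(ISS)(KIK(II))(KII(SS(KI)(KKK)))
  [1] ISS(KIK(II))(KII(SS(KI)(KKK)))
  [2] SS(KIK(II))(KII(SS(KI)(KKK)))
  [3] S(KII(SS(KI)(KKK)))(KIK(II)(KII(SS(KI)(KKK))))
  [4] S(I(SS(KI)(KKK)))(KIK(II)(KII(SS(KI)(KKK))))
  [5] S(SS(KI)(KKK))(KIK(II)(KII(SS(KI)(KKK))))
  [6] S(S(KKK)(KI(KKK)))(KIK(II)(KII(SS(KI)(KKK))))
  [7] S(SK(KI(KKK)))(KIK(II)(KII(SS(KI)(KKK))))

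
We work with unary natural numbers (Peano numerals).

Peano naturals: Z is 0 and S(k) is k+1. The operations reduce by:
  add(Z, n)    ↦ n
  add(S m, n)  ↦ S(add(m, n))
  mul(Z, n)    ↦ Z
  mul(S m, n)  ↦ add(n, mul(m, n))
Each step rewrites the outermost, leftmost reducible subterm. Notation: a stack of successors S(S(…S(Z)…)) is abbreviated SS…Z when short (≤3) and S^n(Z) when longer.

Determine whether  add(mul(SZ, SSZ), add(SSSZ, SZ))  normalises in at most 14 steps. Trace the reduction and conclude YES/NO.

  start: add(mul(SZ, SSZ), add(SSSZ, SZ))
  [1] add(add(SSZ, mul(Z, SSZ)), add(SSSZ, SZ))
  [2] add(S(add(SZ, mul(Z, SSZ))), add(SSSZ, SZ))
  [3] S(add(add(SZ, mul(Z, SSZ)), add(SSSZ, SZ)))
  [4] S(add(S(add(Z, mul(Z, SSZ))), add(SSSZ, SZ)))
  [5] S(S(add(add(Z, mul(Z, SSZ)), add(SSSZ, SZ))))
  [6] S(S(add(mul(Z, SSZ), add(SSSZ, SZ))))
  [7] S(S(add(Z, add(SSSZ, SZ))))
  [8] S(S(add(SSSZ, SZ)))
  [9] S(S(S(add(SSZ, SZ))))
  [10] S(S(S(S(add(SZ, SZ)))))
  [11] S(S(S(S(S(add(Z, SZ))))))
  [12] S^6(Z)

Answer: YES — reaches normal form S^6(Z) in 12 ≤ 14 steps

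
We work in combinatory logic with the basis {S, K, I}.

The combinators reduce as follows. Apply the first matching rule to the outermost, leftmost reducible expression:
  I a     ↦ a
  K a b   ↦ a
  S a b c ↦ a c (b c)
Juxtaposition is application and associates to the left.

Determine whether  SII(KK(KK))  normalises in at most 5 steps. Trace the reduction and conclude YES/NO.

Answer: YES — reaches normal form KK in 5 ≤ 5 steps

Reduction:
  start: SII(KK(KK))
  [1] I(KK(KK))(I(KK(KK)))
  [2] KK(KK)(I(KK(KK)))
  [3] K(I(KK(KK)))
  [4] K(KK(KK))
  [5] KK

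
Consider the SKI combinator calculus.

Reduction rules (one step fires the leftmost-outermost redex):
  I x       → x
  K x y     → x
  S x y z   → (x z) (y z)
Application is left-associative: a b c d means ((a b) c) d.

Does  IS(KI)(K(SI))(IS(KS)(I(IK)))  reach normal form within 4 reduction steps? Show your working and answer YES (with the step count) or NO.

Answer: NO — after 4 steps the term is K(SI)(IS(KS)(I(IK))), not yet normal

Reduction:
  start: IS(KI)(K(SI))(IS(KS)(I(IK)))
  [1] S(KI)(K(SI))(IS(KS)(I(IK)))
  [2] KI(IS(KS)(I(IK)))(K(SI)(IS(KS)(I(IK))))
  [3] I(K(SI)(IS(KS)(I(IK))))
  [4] K(SI)(IS(KS)(I(IK)))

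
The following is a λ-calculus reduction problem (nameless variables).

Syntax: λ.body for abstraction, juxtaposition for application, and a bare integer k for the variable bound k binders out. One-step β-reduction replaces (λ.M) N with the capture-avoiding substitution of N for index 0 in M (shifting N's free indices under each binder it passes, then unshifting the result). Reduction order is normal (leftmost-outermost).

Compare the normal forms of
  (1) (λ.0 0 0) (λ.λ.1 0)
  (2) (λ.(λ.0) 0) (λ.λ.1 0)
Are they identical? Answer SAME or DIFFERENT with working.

Answer: SAME — A ⇓ λ.λ.1 0, B ⇓ λ.λ.1 0

Reduction:
Term A:
  start: (λ.0 0 0) (λ.λ.1 0)
  step 1: (λ.λ.1 0) (λ.λ.1 0) (λ.λ.1 0)
  step 2: (λ.(λ.λ.1 0) 0) (λ.λ.1 0)
  step 3: (λ.λ.1 0) (λ.λ.1 0)
  step 4: λ.(λ.λ.1 0) 0
  step 5: λ.λ.1 0

Term B:
  start: (λ.(λ.0) 0) (λ.λ.1 0)
  step 1: (λ.0) (λ.λ.1 0)
  step 2: λ.λ.1 0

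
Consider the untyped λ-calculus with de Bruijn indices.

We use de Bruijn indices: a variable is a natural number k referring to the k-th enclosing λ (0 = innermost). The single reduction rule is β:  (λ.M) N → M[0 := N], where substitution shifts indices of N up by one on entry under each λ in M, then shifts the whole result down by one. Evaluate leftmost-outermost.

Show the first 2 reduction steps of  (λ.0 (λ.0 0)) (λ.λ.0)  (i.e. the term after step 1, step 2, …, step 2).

  start: (λ.0 (λ.0 0)) (λ.λ.0)
  [1] (λ.λ.0) (λ.0 0)
  [2] λ.0

Answer: after 2 steps: λ.0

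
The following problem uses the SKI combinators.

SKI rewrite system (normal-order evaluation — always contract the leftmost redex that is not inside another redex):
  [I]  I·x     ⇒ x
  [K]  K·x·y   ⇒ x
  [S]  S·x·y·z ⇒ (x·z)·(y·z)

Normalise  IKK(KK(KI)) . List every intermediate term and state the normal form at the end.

Answer: normal form = K  (in 2 steps)

Derivation:
  start: IKK(KK(KI))
  [1] KK(KK(KI))
  [2] K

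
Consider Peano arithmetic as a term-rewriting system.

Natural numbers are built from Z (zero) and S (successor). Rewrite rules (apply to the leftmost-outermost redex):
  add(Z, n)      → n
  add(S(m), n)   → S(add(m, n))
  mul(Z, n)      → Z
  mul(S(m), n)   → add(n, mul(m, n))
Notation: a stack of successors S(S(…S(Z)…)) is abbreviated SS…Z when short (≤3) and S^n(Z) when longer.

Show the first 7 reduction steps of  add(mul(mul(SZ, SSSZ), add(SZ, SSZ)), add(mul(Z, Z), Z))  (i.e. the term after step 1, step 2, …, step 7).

  start: add(mul(mul(SZ, SSSZ), add(SZ, SSZ)), add(mul(Z, Z), Z))
  step 1: add(mul(add(SSSZ, mul(Z, SSSZ)), add(SZ, SSZ)), add(mul(Z, Z), Z))
  step 2: add(mul(S(add(SSZ, mul(Z, SSSZ))), add(SZ, SSZ)), add(mul(Z, Z), Z))
  step 3: add(add(add(SZ, SSZ), mul(add(SSZ, mul(Z, SSSZ)), add(SZ, SSZ))), add(mul(Z, Z), Z))
  step 4: add(add(S(add(Z, SSZ)), mul(add(SSZ, mul(Z, SSSZ)), add(SZ, SSZ))), add(mul(Z, Z), Z))
  step 5: add(S(add(add(Z, SSZ), mul(add(SSZ, mul(Z, SSSZ)), add(SZ, SSZ)))), add(mul(Z, Z), Z))
  step 6: S(add(add(add(Z, SSZ), mul(add(SSZ, mul(Z, SSSZ)), add(SZ, SSZ))), add(mul(Z, Z), Z)))
  step 7: S(add(add(SSZ, mul(add(SSZ, mul(Z, SSSZ)), add(SZ, SSZ))), add(mul(Z, Z), Z)))

Answer: after 7 steps: S(add(add(SSZ, mul(add(SSZ, mul(Z, SSSZ)), add(SZ, SSZ))), add(mul(Z, Z), Z)))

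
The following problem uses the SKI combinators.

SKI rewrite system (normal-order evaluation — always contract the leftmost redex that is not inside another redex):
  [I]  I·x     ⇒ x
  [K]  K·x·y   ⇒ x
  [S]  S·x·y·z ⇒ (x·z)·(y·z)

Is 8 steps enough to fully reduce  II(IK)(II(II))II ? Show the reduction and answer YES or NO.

Answer: YES — reaches normal form I in 8 ≤ 8 steps

Derivation:
  start: II(IK)(II(II))II
  →1  I(IK)(II(II))II
  →2  IK(II(II))II
  →3  K(II(II))II
  →4  II(II)I
  →5  I(II)I
  →6  III
  →7  II
  →8  I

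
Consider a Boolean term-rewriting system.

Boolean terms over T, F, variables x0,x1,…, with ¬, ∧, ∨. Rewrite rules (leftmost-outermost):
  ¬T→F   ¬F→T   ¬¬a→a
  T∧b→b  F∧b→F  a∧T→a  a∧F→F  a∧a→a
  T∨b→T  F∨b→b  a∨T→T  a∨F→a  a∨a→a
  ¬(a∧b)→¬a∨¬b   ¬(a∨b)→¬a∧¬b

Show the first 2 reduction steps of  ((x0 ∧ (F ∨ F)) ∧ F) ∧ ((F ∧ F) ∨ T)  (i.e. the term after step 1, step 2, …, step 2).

  start: ((x0 ∧ (F ∨ F)) ∧ F) ∧ ((F ∧ F) ∨ T)
  step 1: F ∧ ((F ∧ F) ∨ T)
  step 2: F

Answer: after 2 steps: F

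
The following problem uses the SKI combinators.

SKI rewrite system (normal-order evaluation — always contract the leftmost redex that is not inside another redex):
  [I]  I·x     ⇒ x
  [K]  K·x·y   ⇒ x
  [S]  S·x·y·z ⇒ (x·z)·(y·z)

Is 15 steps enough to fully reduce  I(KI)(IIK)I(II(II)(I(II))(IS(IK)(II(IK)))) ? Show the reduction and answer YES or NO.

  start: I(KI)(IIK)I(II(II)(I(II))(IS(IK)(II(IK))))
  [1] KI(IIK)I(II(II)(I(II))(IS(IK)(II(IK))))
  [2] II(II(II)(I(II))(IS(IK)(II(IK))))
  [3] I(II(II)(I(II))(IS(IK)(II(IK))))
  [4] II(II)(I(II))(IS(IK)(II(IK)))
  [5] I(II)(I(II))(IS(IK)(II(IK)))
  [6] II(I(II))(IS(IK)(II(IK)))
  [7] I(I(II))(IS(IK)(II(IK)))
  [8] I(II)(IS(IK)(II(IK)))
  [9] II(IS(IK)(II(IK)))
  [10] I(IS(IK)(II(IK)))
  [11] IS(IK)(II(IK))
  [12] S(IK)(II(IK))
  [13] SK(II(IK))
  [14] SK(I(IK))
  [15] SK(IK)

Answer: NO — after 15 steps the term is SK(IK), not yet normal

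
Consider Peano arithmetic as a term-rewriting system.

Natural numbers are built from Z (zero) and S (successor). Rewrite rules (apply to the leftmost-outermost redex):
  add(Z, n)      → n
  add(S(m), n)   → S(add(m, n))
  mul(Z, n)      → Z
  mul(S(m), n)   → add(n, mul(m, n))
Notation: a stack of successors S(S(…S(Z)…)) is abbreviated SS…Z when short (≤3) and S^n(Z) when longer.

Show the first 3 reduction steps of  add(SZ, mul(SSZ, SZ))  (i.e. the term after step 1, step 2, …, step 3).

Answer: after 3 steps: S(add(SZ, mul(SZ, SZ)))

Working:
  start: add(SZ, mul(SSZ, SZ))
  →1  S(add(Z, mul(SSZ, SZ)))
  →2  S(mul(SSZ, SZ))
  →3  S(add(SZ, mul(SZ, SZ)))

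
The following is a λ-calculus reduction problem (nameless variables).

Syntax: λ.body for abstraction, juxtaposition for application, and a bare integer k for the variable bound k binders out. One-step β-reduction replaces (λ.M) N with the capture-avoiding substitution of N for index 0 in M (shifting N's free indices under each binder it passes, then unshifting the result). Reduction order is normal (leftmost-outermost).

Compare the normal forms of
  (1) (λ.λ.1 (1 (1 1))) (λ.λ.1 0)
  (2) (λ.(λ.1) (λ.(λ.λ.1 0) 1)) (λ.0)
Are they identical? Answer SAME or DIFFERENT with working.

Term A:
  start: (λ.λ.1 (1 (1 1))) (λ.λ.1 0)
  [1] λ.(λ.λ.1 0) ((λ.λ.1 0) ((λ.λ.1 0) (λ.λ.1 0)))
  [2] λ.λ.(λ.λ.1 0) ((λ.λ.1 0) (λ.λ.1 0)) 0
  [3] λ.λ.(λ.(λ.λ.1 0) (λ.λ.1 0) 0) 0
  [4] λ.λ.(λ.λ.1 0) (λ.λ.1 0) 0
  [5] λ.λ.(λ.(λ.λ.1 0) 0) 0
  [6] λ.λ.(λ.λ.1 0) 0
  [7] λ.λ.λ.1 0

Term B:
  start: (λ.(λ.1) (λ.(λ.λ.1 0) 1)) (λ.0)
  [1] (λ.λ.0) (λ.(λ.λ.1 0) (λ.0))
  [2] λ.0

Answer: DIFFERENT — A ⇓ λ.λ.λ.1 0, B ⇓ λ.0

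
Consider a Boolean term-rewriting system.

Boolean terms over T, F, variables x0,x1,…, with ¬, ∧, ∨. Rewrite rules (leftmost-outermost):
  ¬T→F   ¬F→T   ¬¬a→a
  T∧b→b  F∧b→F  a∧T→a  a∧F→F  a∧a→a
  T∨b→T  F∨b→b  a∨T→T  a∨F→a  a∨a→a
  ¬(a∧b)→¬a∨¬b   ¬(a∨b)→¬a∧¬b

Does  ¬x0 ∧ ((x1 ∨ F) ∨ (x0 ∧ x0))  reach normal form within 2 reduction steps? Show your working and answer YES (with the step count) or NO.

  start: ¬x0 ∧ ((x1 ∨ F) ∨ (x0 ∧ x0))
  step 1: ¬x0 ∧ (x1 ∨ (x0 ∧ x0))
  step 2: ¬x0 ∧ (x1 ∨ x0)

Answer: YES — reaches normal form ¬x0 ∧ (x1 ∨ x0) in 2 ≤ 2 steps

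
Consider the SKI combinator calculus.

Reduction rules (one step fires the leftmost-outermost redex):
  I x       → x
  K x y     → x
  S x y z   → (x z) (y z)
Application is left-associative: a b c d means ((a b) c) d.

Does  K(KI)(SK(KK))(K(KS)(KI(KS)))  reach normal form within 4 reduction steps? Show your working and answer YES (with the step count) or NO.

Answer: YES — reaches normal form I in 2 ≤ 4 steps

Reduction:
  start: K(KI)(SK(KK))(K(KS)(KI(KS)))
  [1] KI(K(KS)(KI(KS)))
  [2] I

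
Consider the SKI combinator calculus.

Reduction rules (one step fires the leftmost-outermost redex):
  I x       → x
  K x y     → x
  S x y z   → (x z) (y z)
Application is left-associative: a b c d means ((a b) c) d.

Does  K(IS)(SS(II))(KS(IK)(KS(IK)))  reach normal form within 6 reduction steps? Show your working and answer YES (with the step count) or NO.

Answer: YES — reaches normal form S(SS) in 4 ≤ 6 steps

Derivation:
  start: K(IS)(SS(II))(KS(IK)(KS(IK)))
  step 1: IS(KS(IK)(KS(IK)))
  step 2: S(KS(IK)(KS(IK)))
  step 3: S(S(KS(IK)))
  step 4: S(SS)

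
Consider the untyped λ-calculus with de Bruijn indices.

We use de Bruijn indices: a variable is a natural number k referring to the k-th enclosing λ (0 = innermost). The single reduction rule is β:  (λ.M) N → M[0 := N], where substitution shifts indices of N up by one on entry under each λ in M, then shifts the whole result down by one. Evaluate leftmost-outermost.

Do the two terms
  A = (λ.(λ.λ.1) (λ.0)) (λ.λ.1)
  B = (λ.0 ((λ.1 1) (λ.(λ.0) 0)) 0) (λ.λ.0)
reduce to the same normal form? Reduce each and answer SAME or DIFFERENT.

Term A:
  start: (λ.(λ.λ.1) (λ.0)) (λ.λ.1)
  step 1: (λ.λ.1) (λ.0)
  step 2: λ.λ.0

Term B:
  start: (λ.0 ((λ.1 1) (λ.(λ.0) 0)) 0) (λ.λ.0)
  step 1: (λ.λ.0) ((λ.(λ.λ.0) (λ.λ.0)) (λ.(λ.0) 0)) (λ.λ.0)
  step 2: (λ.0) (λ.λ.0)
  step 3: λ.λ.0

Answer: SAME — A ⇓ λ.λ.0, B ⇓ λ.λ.0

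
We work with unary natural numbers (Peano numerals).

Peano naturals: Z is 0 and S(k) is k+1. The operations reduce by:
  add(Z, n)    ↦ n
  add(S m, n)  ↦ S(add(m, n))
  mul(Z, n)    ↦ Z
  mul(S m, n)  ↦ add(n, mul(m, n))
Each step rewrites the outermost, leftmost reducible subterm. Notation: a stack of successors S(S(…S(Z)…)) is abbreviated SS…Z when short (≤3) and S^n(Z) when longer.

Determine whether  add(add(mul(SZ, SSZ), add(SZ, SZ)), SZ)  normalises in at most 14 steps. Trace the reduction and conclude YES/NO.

  start: add(add(mul(SZ, SSZ), add(SZ, SZ)), SZ)
  step 1: add(add(add(SSZ, mul(Z, SSZ)), add(SZ, SZ)), SZ)
  step 2: add(add(S(add(SZ, mul(Z, SSZ))), add(SZ, SZ)), SZ)
  step 3: add(S(add(add(SZ, mul(Z, SSZ)), add(SZ, SZ))), SZ)
  step 4: S(add(add(add(SZ, mul(Z, SSZ)), add(SZ, SZ)), SZ))
  step 5: S(add(add(S(add(Z, mul(Z, SSZ))), add(SZ, SZ)), SZ))
  step 6: S(add(S(add(add(Z, mul(Z, SSZ)), add(SZ, SZ))), SZ))
  step 7: S(S(add(add(add(Z, mul(Z, SSZ)), add(SZ, SZ)), SZ)))
  step 8: S(S(add(add(mul(Z, SSZ), add(SZ, SZ)), SZ)))
  step 9: S(S(add(add(Z, add(SZ, SZ)), SZ)))
  step 10: S(S(add(add(SZ, SZ), SZ)))
  step 11: S(S(add(S(add(Z, SZ)), SZ)))
  step 12: S(S(S(add(add(Z, SZ), SZ))))
  step 13: S(S(S(add(SZ, SZ))))
  step 14: S(S(S(S(add(Z, SZ)))))

Answer: NO — after 14 steps the term is S(S(S(S(add(Z, SZ))))), not yet normal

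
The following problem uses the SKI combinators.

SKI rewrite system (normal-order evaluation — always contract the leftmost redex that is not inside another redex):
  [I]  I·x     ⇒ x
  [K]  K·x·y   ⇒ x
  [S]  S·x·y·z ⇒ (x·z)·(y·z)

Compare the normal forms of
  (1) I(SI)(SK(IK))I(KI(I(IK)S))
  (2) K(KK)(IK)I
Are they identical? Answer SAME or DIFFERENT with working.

Term A:
  start: I(SI)(SK(IK))I(KI(I(IK)S))
  step 1: SI(SK(IK))I(KI(I(IK)S))
  step 2: II(SK(IK)I)(KI(I(IK)S))
  step 3: I(SK(IK)I)(KI(I(IK)S))
  step 4: SK(IK)I(KI(I(IK)S))
  step 5: KI(IKI)(KI(I(IK)S))
  step 6: I(KI(I(IK)S))
  step 7: KI(I(IK)S)
  step 8: I

Term B:
  start: K(KK)(IK)I
  step 1: KKI
  step 2: K

Answer: DIFFERENT — A ⇓ I, B ⇓ K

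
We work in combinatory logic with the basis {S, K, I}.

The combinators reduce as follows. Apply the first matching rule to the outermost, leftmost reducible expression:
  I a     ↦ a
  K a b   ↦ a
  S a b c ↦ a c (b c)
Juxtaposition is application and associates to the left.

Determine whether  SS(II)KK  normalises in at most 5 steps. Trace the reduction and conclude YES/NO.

Answer: YES — reaches normal form K in 3 ≤ 5 steps

Reduction:
  start: SS(II)KK
  →1  SK(IIK)K
  →2  KK(IIKK)
  →3  K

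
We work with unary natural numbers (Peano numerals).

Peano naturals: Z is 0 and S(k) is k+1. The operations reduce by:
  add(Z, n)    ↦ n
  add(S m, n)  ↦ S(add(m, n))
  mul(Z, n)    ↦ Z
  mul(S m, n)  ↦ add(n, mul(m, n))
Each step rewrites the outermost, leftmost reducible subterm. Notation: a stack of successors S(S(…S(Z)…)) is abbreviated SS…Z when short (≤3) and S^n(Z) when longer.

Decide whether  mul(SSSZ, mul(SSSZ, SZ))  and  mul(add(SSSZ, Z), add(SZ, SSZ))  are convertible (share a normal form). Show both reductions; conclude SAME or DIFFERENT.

Term A:
  start: mul(SSSZ, mul(SSSZ, SZ))
  step 1: add(mul(SSSZ, SZ), mul(SSZ, mul(SSSZ, SZ)))
  step 2: add(add(SZ, mul(SSZ, SZ)), mul(SSZ, mul(SSSZ, SZ)))
  step 3: add(S(add(Z, mul(SSZ, SZ))), mul(SSZ, mul(SSSZ, SZ)))
  step 4: S(add(add(Z, mul(SSZ, SZ)), mul(SSZ, mul(SSSZ, SZ))))
  step 5: S(add(mul(SSZ, SZ), mul(SSZ, mul(SSSZ, SZ))))
  step 6: S(add(add(SZ, mul(SZ, SZ)), mul(SSZ, mul(SSSZ, SZ))))
  step 7: S(add(S(add(Z, mul(SZ, SZ))), mul(SSZ, mul(SSSZ, SZ))))
  step 8: S(S(add(add(Z, mul(SZ, SZ)), mul(SSZ, mul(SSSZ, SZ)))))
  step 9: S(S(add(mul(SZ, SZ), mul(SSZ, mul(SSSZ, SZ)))))
  step 10: S(S(add(add(SZ, mul(Z, SZ)), mul(SSZ, mul(SSSZ, SZ)))))
  step 11: S(S(add(S(add(Z, mul(Z, SZ))), mul(SSZ, mul(SSSZ, SZ)))))
  step 12: S(S(S(add(add(Z, mul(Z, SZ)), mul(SSZ, mul(SSSZ, SZ))))))
  step 13: S(S(S(add(mul(Z, SZ), mul(SSZ, mul(SSSZ, SZ))))))
  step 14: S(S(S(add(Z, mul(SSZ, mul(SSSZ, SZ))))))
  step 15: S(S(S(mul(SSZ, mul(SSSZ, SZ)))))
  step 16: S(S(S(add(mul(SSSZ, SZ), mul(SZ, mul(SSSZ, SZ))))))
  step 17: S(S(S(add(add(SZ, mul(SSZ, SZ)), mul(SZ, mul(SSSZ, SZ))))))
  step 18: S(S(S(add(S(add(Z, mul(SSZ, SZ))), mul(SZ, mul(SSSZ, SZ))))))
  step 19: S(S(S(S(add(add(Z, mul(SSZ, SZ)), mul(SZ, mul(SSSZ, SZ)))))))
  step 20: S(S(S(S(add(mul(SSZ, SZ), mul(SZ, mul(SSSZ, SZ)))))))
  step 21: S(S(S(S(add(add(SZ, mul(SZ, SZ)), mul(SZ, mul(SSSZ, SZ)))))))
  step 22: S(S(S(S(add(S(add(Z, mul(SZ, SZ))), mul(SZ, mul(SSSZ, SZ)))))))
  step 23: S(S(S(S(S(add(add(Z, mul(SZ, SZ)), mul(SZ, mul(SSSZ, SZ))))))))
  step 24: S(S(S(S(S(add(mul(SZ, SZ), mul(SZ, mul(SSSZ, SZ))))))))
  step 25: S(S(S(S(S(add(add(SZ, mul(Z, SZ)), mul(SZ, mul(SSSZ, SZ))))))))
  step 26: S(S(S(S(S(add(S(add(Z, mul(Z, SZ))), mul(SZ, mul(SSSZ, SZ))))))))
  step 27: S(S(S(S(S(S(add(add(Z, mul(Z, SZ)), mul(SZ, mul(SSSZ, SZ)))))))))
  step 28: S(S(S(S(S(S(add(mul(Z, SZ), mul(SZ, mul(SSSZ, SZ)))))))))
  step 29: S(S(S(S(S(S(add(Z, mul(SZ, mul(SSSZ, SZ)))))))))
  step 30: S(S(S(S(S(S(mul(SZ, mul(SSSZ, SZ))))))))
  step 31: S(S(S(S(S(S(add(mul(SSSZ, SZ), mul(Z, mul(SSSZ, SZ)))))))))
  step 32: S(S(S(S(S(S(add(add(SZ, mul(SSZ, SZ)), mul(Z, mul(SSSZ, SZ)))))))))
  step 33: S(S(S(S(S(S(add(S(add(Z, mul(SSZ, SZ))), mul(Z, mul(SSSZ, SZ)))))))))
  step 34: S(S(S(S(S(S(S(add(add(Z, mul(SSZ, SZ)), mul(Z, mul(SSSZ, SZ))))))))))
  step 35: S(S(S(S(S(S(S(add(mul(SSZ, SZ), mul(Z, mul(SSSZ, SZ))))))))))
  step 36: S(S(S(S(S(S(S(add(add(SZ, mul(SZ, SZ)), mul(Z, mul(SSSZ, SZ))))))))))
  step 37: S(S(S(S(S(S(S(add(S(add(Z, mul(SZ, SZ))), mul(Z, mul(SSSZ, SZ))))))))))
  step 38: S(S(S(S(S(S(S(S(add(add(Z, mul(SZ, SZ)), mul(Z, mul(SSSZ, SZ)))))))))))
  step 39: S(S(S(S(S(S(S(S(add(mul(SZ, SZ), mul(Z, mul(SSSZ, SZ)))))))))))
  step 40: S(S(S(S(S(S(S(S(add(add(SZ, mul(Z, SZ)), mul(Z, mul(SSSZ, SZ)))))))))))
  step 41: S(S(S(S(S(S(S(S(add(S(add(Z, mul(Z, SZ))), mul(Z, mul(SSSZ, SZ)))))))))))
  step 42: S(S(S(S(S(S(S(S(S(add(add(Z, mul(Z, SZ)), mul(Z, mul(SSSZ, SZ))))))))))))
  step 43: S(S(S(S(S(S(S(S(S(add(mul(Z, SZ), mul(Z, mul(SSSZ, SZ))))))))))))
  step 44: S(S(S(S(S(S(S(S(S(add(Z, mul(Z, mul(SSSZ, SZ))))))))))))
  step 45: S(S(S(S(S(S(S(S(S(mul(Z, mul(SSSZ, SZ)))))))))))
  step 46: S^9(Z)

Term B:
  start: mul(add(SSSZ, Z), add(SZ, SSZ))
  step 1: mul(S(add(SSZ, Z)), add(SZ, SSZ))
  step 2: add(add(SZ, SSZ), mul(add(SSZ, Z), add(SZ, SSZ)))
  step 3: add(S(add(Z, SSZ)), mul(add(SSZ, Z), add(SZ, SSZ)))
  step 4: S(add(add(Z, SSZ), mul(add(SSZ, Z), add(SZ, SSZ))))
  step 5: S(add(SSZ, mul(add(SSZ, Z), add(SZ, SSZ))))
  step 6: S(S(add(SZ, mul(add(SSZ, Z), add(SZ, SSZ)))))
  step 7: S(S(S(add(Z, mul(add(SSZ, Z), add(SZ, SSZ))))))
  step 8: S(S(S(mul(add(SSZ, Z), add(SZ, SSZ)))))
  step 9: S(S(S(mul(S(add(SZ, Z)), add(SZ, SSZ)))))
  step 10: S(S(S(add(add(SZ, SSZ), mul(add(SZ, Z), add(SZ, SSZ))))))
  step 11: S(S(S(add(S(add(Z, SSZ)), mul(add(SZ, Z), add(SZ, SSZ))))))
  step 12: S(S(S(S(add(add(Z, SSZ), mul(add(SZ, Z), add(SZ, SSZ)))))))
  step 13: S(S(S(S(add(SSZ, mul(add(SZ, Z), add(SZ, SSZ)))))))
  step 14: S(S(S(S(S(add(SZ, mul(add(SZ, Z), add(SZ, SSZ))))))))
  step 15: S(S(S(S(S(S(add(Z, mul(add(SZ, Z), add(SZ, SSZ)))))))))
  step 16: S(S(S(S(S(S(mul(add(SZ, Z), add(SZ, SSZ))))))))
  step 17: S(S(S(S(S(S(mul(S(add(Z, Z)), add(SZ, SSZ))))))))
  step 18: S(S(S(S(S(S(add(add(SZ, SSZ), mul(add(Z, Z), add(SZ, SSZ)))))))))
  step 19: S(S(S(S(S(S(add(S(add(Z, SSZ)), mul(add(Z, Z), add(SZ, SSZ)))))))))
  step 20: S(S(S(S(S(S(S(add(add(Z, SSZ), mul(add(Z, Z), add(SZ, SSZ))))))))))
  step 21: S(S(S(S(S(S(S(add(SSZ, mul(add(Z, Z), add(SZ, SSZ))))))))))
  step 22: S(S(S(S(S(S(S(S(add(SZ, mul(add(Z, Z), add(SZ, SSZ)))))))))))
  step 23: S(S(S(S(S(S(S(S(S(add(Z, mul(add(Z, Z), add(SZ, SSZ))))))))))))
  step 24: S(S(S(S(S(S(S(S(S(mul(add(Z, Z), add(SZ, SSZ)))))))))))
  step 25: S(S(S(S(S(S(S(S(S(mul(Z, add(SZ, SSZ)))))))))))
  step 26: S^9(Z)

Answer: SAME — A ⇓ S^9(Z), B ⇓ S^9(Z)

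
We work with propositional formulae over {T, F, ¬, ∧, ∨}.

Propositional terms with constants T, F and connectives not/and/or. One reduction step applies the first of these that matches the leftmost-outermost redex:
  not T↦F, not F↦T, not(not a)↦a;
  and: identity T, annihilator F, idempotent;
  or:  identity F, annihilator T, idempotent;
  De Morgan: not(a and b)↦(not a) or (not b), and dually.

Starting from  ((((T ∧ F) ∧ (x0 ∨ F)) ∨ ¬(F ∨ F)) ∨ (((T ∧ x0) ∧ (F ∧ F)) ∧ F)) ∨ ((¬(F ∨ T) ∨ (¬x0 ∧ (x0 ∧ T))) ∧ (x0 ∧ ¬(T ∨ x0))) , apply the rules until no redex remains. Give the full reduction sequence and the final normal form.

Answer: normal form = T  (in 8 steps)

Derivation:
  start: ((((T ∧ F) ∧ (x0 ∨ F)) ∨ ¬(F ∨ F)) ∨ (((T ∧ x0) ∧ (F ∧ F)) ∧ F)) ∨ ((¬(F ∨ T) ∨ (¬x0 ∧ (x0 ∧ T))) ∧ (x0 ∧ ¬(T ∨ x0)))
  →1  (((F ∧ (x0 ∨ F)) ∨ ¬(F ∨ F)) ∨ (((T ∧ x0) ∧ (F ∧ F)) ∧ F)) ∨ ((¬(F ∨ T) ∨ (¬x0 ∧ (x0 ∧ T))) ∧ (x0 ∧ ¬(T ∨ x0)))
  →2  ((F ∨ ¬(F ∨ F)) ∨ (((T ∧ x0) ∧ (F ∧ F)) ∧ F)) ∨ ((¬(F ∨ T) ∨ (¬x0 ∧ (x0 ∧ T))) ∧ (x0 ∧ ¬(T ∨ x0)))
  →3  (¬(F ∨ F) ∨ (((T ∧ x0) ∧ (F ∧ F)) ∧ F)) ∨ ((¬(F ∨ T) ∨ (¬x0 ∧ (x0 ∧ T))) ∧ (x0 ∧ ¬(T ∨ x0)))
  →4  ((¬F ∧ ¬F) ∨ (((T ∧ x0) ∧ (F ∧ F)) ∧ F)) ∨ ((¬(F ∨ T) ∨ (¬x0 ∧ (x0 ∧ T))) ∧ (x0 ∧ ¬(T ∨ x0)))
  →5  (¬F ∨ (((T ∧ x0) ∧ (F ∧ F)) ∧ F)) ∨ ((¬(F ∨ T) ∨ (¬x0 ∧ (x0 ∧ T))) ∧ (x0 ∧ ¬(T ∨ x0)))
  →6  (T ∨ (((T ∧ x0) ∧ (F ∧ F)) ∧ F)) ∨ ((¬(F ∨ T) ∨ (¬x0 ∧ (x0 ∧ T))) ∧ (x0 ∧ ¬(T ∨ x0)))
  →7  T ∨ ((¬(F ∨ T) ∨ (¬x0 ∧ (x0 ∧ T))) ∧ (x0 ∧ ¬(T ∨ x0)))
  →8  T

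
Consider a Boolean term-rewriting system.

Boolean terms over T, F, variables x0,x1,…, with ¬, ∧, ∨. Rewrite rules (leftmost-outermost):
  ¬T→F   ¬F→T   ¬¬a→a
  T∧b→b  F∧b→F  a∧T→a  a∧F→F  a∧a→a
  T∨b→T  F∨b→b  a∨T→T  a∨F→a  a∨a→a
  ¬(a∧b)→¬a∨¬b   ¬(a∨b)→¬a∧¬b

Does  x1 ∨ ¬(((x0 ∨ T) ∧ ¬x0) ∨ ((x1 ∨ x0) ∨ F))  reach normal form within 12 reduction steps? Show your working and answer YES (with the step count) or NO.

Answer: YES — reaches normal form x1 ∨ (x0 ∧ (¬x1 ∧ ¬x0)) in 11 ≤ 12 steps

Derivation:
  start: x1 ∨ ¬(((x0 ∨ T) ∧ ¬x0) ∨ ((x1 ∨ x0) ∨ F))
  step 1: x1 ∨ (¬((x0 ∨ T) ∧ ¬x0) ∧ ¬((x1 ∨ x0) ∨ F))
  step 2: x1 ∨ ((¬(x0 ∨ T) ∨ ¬¬x0) ∧ ¬((x1 ∨ x0) ∨ F))
  step 3: x1 ∨ (((¬x0 ∧ ¬T) ∨ ¬¬x0) ∧ ¬((x1 ∨ x0) ∨ F))
  step 4: x1 ∨ (((¬x0 ∧ F) ∨ ¬¬x0) ∧ ¬((x1 ∨ x0) ∨ F))
  step 5: x1 ∨ ((F ∨ ¬¬x0) ∧ ¬((x1 ∨ x0) ∨ F))
  step 6: x1 ∨ (¬¬x0 ∧ ¬((x1 ∨ x0) ∨ F))
  step 7: x1 ∨ (x0 ∧ ¬((x1 ∨ x0) ∨ F))
  step 8: x1 ∨ (x0 ∧ (¬(x1 ∨ x0) ∧ ¬F))
  step 9: x1 ∨ (x0 ∧ ((¬x1 ∧ ¬x0) ∧ ¬F))
  step 10: x1 ∨ (x0 ∧ ((¬x1 ∧ ¬x0) ∧ T))
  step 11: x1 ∨ (x0 ∧ (¬x1 ∧ ¬x0))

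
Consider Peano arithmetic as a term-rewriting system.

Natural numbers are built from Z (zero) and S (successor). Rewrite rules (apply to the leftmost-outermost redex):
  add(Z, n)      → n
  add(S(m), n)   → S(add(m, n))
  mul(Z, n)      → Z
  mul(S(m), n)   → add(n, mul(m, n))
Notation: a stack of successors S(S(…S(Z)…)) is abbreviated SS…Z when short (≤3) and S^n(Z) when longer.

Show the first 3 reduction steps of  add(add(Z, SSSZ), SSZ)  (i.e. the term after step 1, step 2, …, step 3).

  start: add(add(Z, SSSZ), SSZ)
  →1  add(SSSZ, SSZ)
  →2  S(add(SSZ, SSZ))
  →3  S(S(add(SZ, SSZ)))

Answer: after 3 steps: S(S(add(SZ, SSZ)))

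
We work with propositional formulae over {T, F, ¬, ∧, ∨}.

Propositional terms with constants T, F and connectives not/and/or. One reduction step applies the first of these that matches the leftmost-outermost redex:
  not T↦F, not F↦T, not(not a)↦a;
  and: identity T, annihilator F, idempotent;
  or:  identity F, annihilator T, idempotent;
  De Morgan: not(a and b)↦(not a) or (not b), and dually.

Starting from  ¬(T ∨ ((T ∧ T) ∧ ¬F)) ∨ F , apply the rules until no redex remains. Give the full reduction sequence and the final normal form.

  start: ¬(T ∨ ((T ∧ T) ∧ ¬F)) ∨ F
  [1] ¬(T ∨ ((T ∧ T) ∧ ¬F))
  [2] ¬T ∧ ¬((T ∧ T) ∧ ¬F)
  [3] F ∧ ¬((T ∧ T) ∧ ¬F)
  [4] F

Answer: normal form = F  (in 4 steps)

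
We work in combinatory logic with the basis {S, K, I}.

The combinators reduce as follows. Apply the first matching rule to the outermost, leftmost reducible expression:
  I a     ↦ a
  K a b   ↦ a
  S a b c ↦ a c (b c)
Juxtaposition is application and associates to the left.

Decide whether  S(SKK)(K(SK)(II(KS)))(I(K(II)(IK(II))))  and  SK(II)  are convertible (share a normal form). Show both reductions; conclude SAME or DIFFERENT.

Answer: SAME — A ⇓ SKI, B ⇓ SKI

Derivation:
Term A:
  start: S(SKK)(K(SK)(II(KS)))(I(K(II)(IK(II))))
  step 1: SKK(I(K(II)(IK(II))))(K(SK)(II(KS))(I(K(II)(IK(II)))))
  step 2: K(I(K(II)(IK(II))))(K(I(K(II)(IK(II)))))(K(SK)(II(KS))(I(K(II)(IK(II)))))
  step 3: I(K(II)(IK(II)))(K(SK)(II(KS))(I(K(II)(IK(II)))))
  step 4: K(II)(IK(II))(K(SK)(II(KS))(I(K(II)(IK(II)))))
  step 5: II(K(SK)(II(KS))(I(K(II)(IK(II)))))
  step 6: I(K(SK)(II(KS))(I(K(II)(IK(II)))))
  step 7: K(SK)(II(KS))(I(K(II)(IK(II))))
  step 8: SK(I(K(II)(IK(II))))
  step 9: SK(K(II)(IK(II)))
  step 10: SK(II)
  step 11: SKI

Term B:
  start: SK(II)
  step 1: SKI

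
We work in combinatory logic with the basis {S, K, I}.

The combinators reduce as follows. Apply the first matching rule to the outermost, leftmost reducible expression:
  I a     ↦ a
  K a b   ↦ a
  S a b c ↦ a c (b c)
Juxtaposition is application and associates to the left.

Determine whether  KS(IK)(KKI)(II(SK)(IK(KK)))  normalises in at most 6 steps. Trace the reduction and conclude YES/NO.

  start: KS(IK)(KKI)(II(SK)(IK(KK)))
  →1  S(KKI)(II(SK)(IK(KK)))
  →2  SK(II(SK)(IK(KK)))
  →3  SK(I(SK)(IK(KK)))
  →4  SK(SK(IK(KK)))
  →5  SK(SK(K(KK)))

Answer: YES — reaches normal form SK(SK(K(KK))) in 5 ≤ 6 steps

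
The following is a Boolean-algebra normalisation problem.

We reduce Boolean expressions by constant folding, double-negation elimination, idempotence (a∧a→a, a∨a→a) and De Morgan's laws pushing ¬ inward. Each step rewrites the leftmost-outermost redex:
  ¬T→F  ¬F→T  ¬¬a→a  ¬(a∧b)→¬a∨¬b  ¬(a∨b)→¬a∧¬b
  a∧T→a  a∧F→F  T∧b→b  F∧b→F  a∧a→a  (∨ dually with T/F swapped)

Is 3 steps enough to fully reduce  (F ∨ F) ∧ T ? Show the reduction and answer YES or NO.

Answer: YES — reaches normal form F in 2 ≤ 3 steps

Reduction:
  start: (F ∨ F) ∧ T
  [1] F ∨ F
  [2] F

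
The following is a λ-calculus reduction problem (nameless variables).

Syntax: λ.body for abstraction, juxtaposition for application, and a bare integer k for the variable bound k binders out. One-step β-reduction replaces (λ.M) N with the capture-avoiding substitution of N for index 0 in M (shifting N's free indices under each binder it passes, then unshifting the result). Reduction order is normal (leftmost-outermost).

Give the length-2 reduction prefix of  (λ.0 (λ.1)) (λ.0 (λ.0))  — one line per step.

  start: (λ.0 (λ.1)) (λ.0 (λ.0))
  →1  (λ.0 (λ.0)) (λ.λ.0 (λ.0))
  →2  (λ.λ.0 (λ.0)) (λ.0)

Answer: after 2 steps: (λ.λ.0 (λ.0)) (λ.0)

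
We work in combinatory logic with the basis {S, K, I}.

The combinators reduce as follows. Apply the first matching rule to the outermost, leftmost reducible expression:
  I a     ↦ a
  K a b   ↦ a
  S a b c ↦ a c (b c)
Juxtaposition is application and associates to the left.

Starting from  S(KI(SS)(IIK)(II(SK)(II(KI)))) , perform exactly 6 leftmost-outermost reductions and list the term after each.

  start: S(KI(SS)(IIK)(II(SK)(II(KI))))
  →1  S(I(IIK)(II(SK)(II(KI))))
  →2  S(IIK(II(SK)(II(KI))))
  →3  S(IK(II(SK)(II(KI))))
  →4  S(K(II(SK)(II(KI))))
  →5  S(K(I(SK)(II(KI))))
  →6  S(K(SK(II(KI))))

Answer: after 6 steps: S(K(SK(II(KI))))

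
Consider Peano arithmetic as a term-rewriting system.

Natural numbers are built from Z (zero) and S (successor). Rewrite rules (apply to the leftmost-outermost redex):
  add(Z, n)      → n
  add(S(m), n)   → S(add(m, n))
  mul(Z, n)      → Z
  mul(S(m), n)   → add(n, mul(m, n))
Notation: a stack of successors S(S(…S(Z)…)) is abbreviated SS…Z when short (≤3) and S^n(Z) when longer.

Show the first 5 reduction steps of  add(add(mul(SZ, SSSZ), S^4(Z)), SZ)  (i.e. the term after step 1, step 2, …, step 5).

  start: add(add(mul(SZ, SSSZ), S^4(Z)), SZ)
  [1] add(add(add(SSSZ, mul(Z, SSSZ)), S^4(Z)), SZ)
  [2] add(add(S(add(SSZ, mul(Z, SSSZ))), S^4(Z)), SZ)
  [3] add(S(add(add(SSZ, mul(Z, SSSZ)), S^4(Z))), SZ)
  [4] S(add(add(add(SSZ, mul(Z, SSSZ)), S^4(Z)), SZ))
  [5] S(add(add(S(add(SZ, mul(Z, SSSZ))), S^4(Z)), SZ))

Answer: after 5 steps: S(add(add(S(add(SZ, mul(Z, SSSZ))), S^4(Z)), SZ))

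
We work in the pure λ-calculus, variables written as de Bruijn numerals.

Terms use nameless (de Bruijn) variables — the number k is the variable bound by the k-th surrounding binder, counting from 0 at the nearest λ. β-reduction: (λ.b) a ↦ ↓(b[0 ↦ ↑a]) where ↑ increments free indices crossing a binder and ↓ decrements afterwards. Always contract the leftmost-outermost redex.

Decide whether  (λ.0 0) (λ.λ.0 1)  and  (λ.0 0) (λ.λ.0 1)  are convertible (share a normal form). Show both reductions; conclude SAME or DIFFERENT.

Answer: SAME — A ⇓ λ.0 (λ.λ.0 1), B ⇓ λ.0 (λ.λ.0 1)

Working:
Term A:
  start: (λ.0 0) (λ.λ.0 1)
  step 1: (λ.λ.0 1) (λ.λ.0 1)
  step 2: λ.0 (λ.λ.0 1)

Term B:
  start: (λ.0 0) (λ.λ.0 1)
  step 1: (λ.λ.0 1) (λ.λ.0 1)
  step 2: λ.0 (λ.λ.0 1)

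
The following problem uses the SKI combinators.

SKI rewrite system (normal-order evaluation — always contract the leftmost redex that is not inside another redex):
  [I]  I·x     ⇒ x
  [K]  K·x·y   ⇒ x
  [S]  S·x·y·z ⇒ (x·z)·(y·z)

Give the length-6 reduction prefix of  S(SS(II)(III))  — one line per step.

  start: S(SS(II)(III))
  [1] S(S(III)(II(III)))
  [2] S(S(II)(II(III)))
  [3] S(SI(II(III)))
  [4] S(SI(I(III)))
  [5] S(SI(III))
  [6] S(SI(II))

Answer: after 6 steps: S(SI(II))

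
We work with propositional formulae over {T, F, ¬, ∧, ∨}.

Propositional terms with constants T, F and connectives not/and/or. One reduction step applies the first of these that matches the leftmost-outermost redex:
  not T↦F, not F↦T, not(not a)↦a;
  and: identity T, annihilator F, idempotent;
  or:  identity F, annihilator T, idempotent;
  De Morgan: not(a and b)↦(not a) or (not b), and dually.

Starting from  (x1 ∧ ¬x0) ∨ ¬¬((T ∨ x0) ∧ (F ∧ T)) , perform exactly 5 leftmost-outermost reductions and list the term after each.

  start: (x1 ∧ ¬x0) ∨ ¬¬((T ∨ x0) ∧ (F ∧ T))
  [1] (x1 ∧ ¬x0) ∨ ((T ∨ x0) ∧ (F ∧ T))
  [2] (x1 ∧ ¬x0) ∨ (T ∧ (F ∧ T))
  [3] (x1 ∧ ¬x0) ∨ (F ∧ T)
  [4] (x1 ∧ ¬x0) ∨ F
  [5] x1 ∧ ¬x0

Answer: after 5 steps: x1 ∧ ¬x0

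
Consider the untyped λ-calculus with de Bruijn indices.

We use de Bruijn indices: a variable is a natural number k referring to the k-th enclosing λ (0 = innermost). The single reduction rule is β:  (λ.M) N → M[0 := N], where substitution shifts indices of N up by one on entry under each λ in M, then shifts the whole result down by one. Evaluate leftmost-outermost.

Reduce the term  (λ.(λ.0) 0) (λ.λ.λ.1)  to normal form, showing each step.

Answer: normal form = λ.λ.λ.1  (in 2 steps)

Derivation:
  start: (λ.(λ.0) 0) (λ.λ.λ.1)
  →1  (λ.0) (λ.λ.λ.1)
  →2  λ.λ.λ.1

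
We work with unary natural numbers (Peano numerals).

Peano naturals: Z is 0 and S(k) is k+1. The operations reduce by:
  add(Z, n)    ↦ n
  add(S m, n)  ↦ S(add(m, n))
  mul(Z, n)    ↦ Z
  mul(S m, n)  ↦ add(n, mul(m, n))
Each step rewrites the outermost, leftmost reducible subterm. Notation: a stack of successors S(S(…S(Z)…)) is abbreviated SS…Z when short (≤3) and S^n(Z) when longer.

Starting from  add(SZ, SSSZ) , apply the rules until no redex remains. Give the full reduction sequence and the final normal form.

Answer: normal form = S^4(Z)  (in 2 steps)

Working:
  start: add(SZ, SSSZ)
  step 1: S(add(Z, SSSZ))
  step 2: S^4(Z)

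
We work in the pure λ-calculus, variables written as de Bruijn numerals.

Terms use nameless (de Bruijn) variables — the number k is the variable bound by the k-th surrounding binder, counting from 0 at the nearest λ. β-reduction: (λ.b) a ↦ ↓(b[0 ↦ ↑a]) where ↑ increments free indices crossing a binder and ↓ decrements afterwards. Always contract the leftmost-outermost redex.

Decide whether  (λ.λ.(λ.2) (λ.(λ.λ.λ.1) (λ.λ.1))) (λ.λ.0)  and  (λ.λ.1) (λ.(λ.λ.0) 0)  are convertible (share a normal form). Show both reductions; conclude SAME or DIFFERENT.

Term A:
  start: (λ.λ.(λ.2) (λ.(λ.λ.λ.1) (λ.λ.1))) (λ.λ.0)
  →1  λ.(λ.λ.λ.0) (λ.(λ.λ.λ.1) (λ.λ.1))
  →2  λ.λ.λ.0

Term B:
  start: (λ.λ.1) (λ.(λ.λ.0) 0)
  →1  λ.λ.(λ.λ.0) 0
  →2  λ.λ.λ.0

Answer: SAME — A ⇓ λ.λ.λ.0, B ⇓ λ.λ.λ.0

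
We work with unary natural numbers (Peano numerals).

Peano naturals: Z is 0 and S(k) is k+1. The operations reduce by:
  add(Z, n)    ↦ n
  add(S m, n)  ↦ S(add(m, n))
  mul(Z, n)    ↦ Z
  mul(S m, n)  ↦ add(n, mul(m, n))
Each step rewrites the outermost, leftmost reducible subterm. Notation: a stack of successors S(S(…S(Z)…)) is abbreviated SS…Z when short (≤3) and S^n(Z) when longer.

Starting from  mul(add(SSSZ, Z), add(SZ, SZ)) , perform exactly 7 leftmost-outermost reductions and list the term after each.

Answer: after 7 steps: S(S(mul(add(SSZ, Z), add(SZ, SZ))))

Reduction:
  start: mul(add(SSSZ, Z), add(SZ, SZ))
  [1] mul(S(add(SSZ, Z)), add(SZ, SZ))
  [2] add(add(SZ, SZ), mul(add(SSZ, Z), add(SZ, SZ)))
  [3] add(S(add(Z, SZ)), mul(add(SSZ, Z), add(SZ, SZ)))
  [4] S(add(add(Z, SZ), mul(add(SSZ, Z), add(SZ, SZ))))
  [5] S(add(SZ, mul(add(SSZ, Z), add(SZ, SZ))))
  [6] S(S(add(Z, mul(add(SSZ, Z), add(SZ, SZ)))))
  [7] S(S(mul(add(SSZ, Z), add(SZ, SZ))))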